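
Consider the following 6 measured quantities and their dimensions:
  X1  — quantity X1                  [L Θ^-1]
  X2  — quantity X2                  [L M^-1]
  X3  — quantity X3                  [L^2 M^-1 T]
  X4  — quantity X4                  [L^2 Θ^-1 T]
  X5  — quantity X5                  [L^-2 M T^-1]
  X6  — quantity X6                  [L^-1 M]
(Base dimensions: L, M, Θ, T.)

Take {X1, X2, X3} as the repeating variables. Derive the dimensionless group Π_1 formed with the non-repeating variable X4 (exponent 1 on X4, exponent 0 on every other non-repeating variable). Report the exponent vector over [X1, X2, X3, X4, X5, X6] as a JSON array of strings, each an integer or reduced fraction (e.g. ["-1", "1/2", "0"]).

["-1", "1", "-1", "1", "0", "0"]

Write exponents as rows L,M,Θ,T / cols X1,X2,X3,X4,X5,X6:
  L: [ 1  1  2  2 -2 -1]
  M: [ 0 -1 -1  0  1  1]
  Θ: [-1  0  0 -1  0  0]
  T: [ 0  0  1  1 -1  0]
Row reduction gives pivot columns X1,X2,X3; rank = 3
Pivot set = {X1,X2,X3}, free = {X4,X5,X6}
RREF:
  r0: [   1    0    0    1    0    0]
  r1: [   0    1    0   -1    0   -1]
  r2: [   0    0    1    1   -1    0]
  r3: [   0    0    0    0    0    0]
Fix exponent of X4 at 1, X5 at 0, X6 at 0; solve each RREF row for its pivot's exponent:
  r0: exp(X1) + (1)·1 = 0 ⇒ exp(X1) = -1
  r1: exp(X2) + (-1)·1 = 0 ⇒ exp(X2) = 1
  r2: exp(X3) + (1)·1 = 0 ⇒ exp(X3) = -1
Π_1 = X1^-1 · X2 · X3^-1 · X4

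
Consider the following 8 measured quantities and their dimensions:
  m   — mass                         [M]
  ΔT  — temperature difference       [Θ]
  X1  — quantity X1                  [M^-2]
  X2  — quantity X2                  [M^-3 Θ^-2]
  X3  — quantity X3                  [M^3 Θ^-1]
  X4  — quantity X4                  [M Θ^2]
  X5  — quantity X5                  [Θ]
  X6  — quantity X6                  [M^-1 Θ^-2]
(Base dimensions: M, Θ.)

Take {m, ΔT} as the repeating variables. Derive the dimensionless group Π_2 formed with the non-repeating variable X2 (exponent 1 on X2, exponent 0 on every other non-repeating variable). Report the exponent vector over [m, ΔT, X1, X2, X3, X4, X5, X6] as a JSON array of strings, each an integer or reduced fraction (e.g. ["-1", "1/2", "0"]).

Dimensional matrix (M×Θ by m×ΔT×X1×X2×X3×X4×X5×X6):
  M: [ 1  0 -2 -3  3  1  0 -1]
  Θ: [ 0  1  0 -2 -1  2  1 -2]
Echelon form has 2 nonzero rows (pivots: m,ΔT)
Pivot set = {m,ΔT}, free = {X1,X2,X3,X4,X5,X6}
RREF:
  r0: [   1    0   -2   -3    3    1    0   -1]
  r1: [   0    1    0   -2   -1    2    1   -2]
Fix exponent of X2 at 1, X1 at 0, X3 at 0, X4 at 0, X5 at 0, X6 at 0; solve each RREF row for its pivot's exponent:
  r0: exp(m) + (-3)·1 = 0 ⇒ exp(m) = 3
  r1: exp(ΔT) + (-2)·1 = 0 ⇒ exp(ΔT) = 2
Π_2 = m^3 · ΔT^2 · X2

["3", "2", "0", "1", "0", "0", "0", "0"]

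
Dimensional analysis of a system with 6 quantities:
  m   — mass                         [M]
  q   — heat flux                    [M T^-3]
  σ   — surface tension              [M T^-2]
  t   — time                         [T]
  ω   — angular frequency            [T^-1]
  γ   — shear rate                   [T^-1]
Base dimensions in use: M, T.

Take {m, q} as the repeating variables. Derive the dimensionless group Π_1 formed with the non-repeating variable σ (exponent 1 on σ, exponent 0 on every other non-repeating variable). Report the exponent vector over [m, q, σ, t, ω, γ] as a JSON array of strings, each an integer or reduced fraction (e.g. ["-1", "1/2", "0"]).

["-1/3", "-2/3", "1", "0", "0", "0"]

Dimensional matrix (M×T by m×q×σ×t×ω×γ):
  M: [ 1  1  1  0  0  0]
  T: [ 0 -3 -2  1 -1 -1]
RREF → pivots at {m,q} ⇒ r = 2
Repeat: m,q; free: σ,t,ω,γ
RREF:
  r0: [   1    0  1/3  1/3 -1/3 -1/3]
  r1: [   0    1  2/3 -1/3  1/3  1/3]
Fix exponent of σ at 1, t at 0, ω at 0, γ at 0; solve each RREF row for its pivot's exponent:
  r0: exp(m) + (1/3)·1 = 0 ⇒ exp(m) = -1/3
  r1: exp(q) + (2/3)·1 = 0 ⇒ exp(q) = -2/3
Π_1 = m^(-1/3) · q^(-2/3) · σ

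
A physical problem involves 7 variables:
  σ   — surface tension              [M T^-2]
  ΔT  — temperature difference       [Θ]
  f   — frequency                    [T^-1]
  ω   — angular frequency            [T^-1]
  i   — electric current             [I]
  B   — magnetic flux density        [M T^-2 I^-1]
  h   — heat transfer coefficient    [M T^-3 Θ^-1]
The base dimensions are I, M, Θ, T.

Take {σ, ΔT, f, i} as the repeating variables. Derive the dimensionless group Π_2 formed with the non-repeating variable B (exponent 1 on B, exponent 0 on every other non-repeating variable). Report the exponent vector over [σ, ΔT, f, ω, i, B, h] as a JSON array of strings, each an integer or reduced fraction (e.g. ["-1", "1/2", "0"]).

["-1", "0", "0", "0", "1", "1", "0"]

Dimensional matrix (I×M×Θ×T by σ×ΔT×f×ω×i×B×h):
  I: [ 0  0  0  0  1 -1  0]
  M: [ 1  0  0  0  0  1  1]
  Θ: [ 0  1  0  0  0  0 -1]
  T: [-2  0 -1 -1  0 -2 -3]
Row reduction gives pivot columns σ,ΔT,f,i; rank = 4
Pivot set = {σ,ΔT,f,i}, free = {ω,B,h}
RREF:
  r0: [   1    0    0    0    0    1    1]
  r1: [   0    1    0    0    0    0   -1]
  r2: [   0    0    1    1    0    0    1]
  r3: [   0    0    0    0    1   -1    0]
Fix exponent of B at 1, ω at 0, h at 0; solve each RREF row for its pivot's exponent:
  r0: exp(σ) + (1)·1 = 0 ⇒ exp(σ) = -1
  r1: exp(ΔT) + (0)·1 = 0 ⇒ exp(ΔT) = 0
  r2: exp(f) + (0)·1 = 0 ⇒ exp(f) = 0
  r3: exp(i) + (-1)·1 = 0 ⇒ exp(i) = 1
Π_2 = σ^-1 · i · B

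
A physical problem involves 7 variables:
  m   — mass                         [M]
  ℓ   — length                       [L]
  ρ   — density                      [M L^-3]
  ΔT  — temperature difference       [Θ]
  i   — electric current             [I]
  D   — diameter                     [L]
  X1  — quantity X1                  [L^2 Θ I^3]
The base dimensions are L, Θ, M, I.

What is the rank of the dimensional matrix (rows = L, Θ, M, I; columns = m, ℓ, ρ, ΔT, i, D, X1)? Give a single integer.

Exponent matrix [L,Θ,M,I] × [m,ℓ,ρ,ΔT,i,D,X1]:
  L: [ 0  1 -3  0  0  1  2]
  Θ: [ 0  0  0  1  0  0  1]
  M: [ 1  0  1  0  0  0  0]
  I: [ 0  0  0  0  1  0  3]
Row reduction gives pivot columns m,ℓ,ΔT,i; rank = 4

4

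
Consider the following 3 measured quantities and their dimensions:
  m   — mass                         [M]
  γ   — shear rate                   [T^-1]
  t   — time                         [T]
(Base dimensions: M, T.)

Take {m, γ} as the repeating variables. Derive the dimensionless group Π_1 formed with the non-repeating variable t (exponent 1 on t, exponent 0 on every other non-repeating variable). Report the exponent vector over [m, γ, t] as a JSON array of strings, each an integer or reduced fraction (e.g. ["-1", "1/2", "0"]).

Write exponents as rows M,T / cols m,γ,t:
  M: [ 1  0  0]
  T: [ 0 -1  1]
Row reduction gives pivot columns m,γ; rank = 2
Pivot set = {m,γ}, free = {t}
RREF:
  r0: [   1    0    0]
  r1: [   0    1   -1]
Fix exponent of t at 1; solve each RREF row for its pivot's exponent:
  r0: exp(m) + (0)·1 = 0 ⇒ exp(m) = 0
  r1: exp(γ) + (-1)·1 = 0 ⇒ exp(γ) = 1
Π_1 = γ · t

["0", "1", "1"]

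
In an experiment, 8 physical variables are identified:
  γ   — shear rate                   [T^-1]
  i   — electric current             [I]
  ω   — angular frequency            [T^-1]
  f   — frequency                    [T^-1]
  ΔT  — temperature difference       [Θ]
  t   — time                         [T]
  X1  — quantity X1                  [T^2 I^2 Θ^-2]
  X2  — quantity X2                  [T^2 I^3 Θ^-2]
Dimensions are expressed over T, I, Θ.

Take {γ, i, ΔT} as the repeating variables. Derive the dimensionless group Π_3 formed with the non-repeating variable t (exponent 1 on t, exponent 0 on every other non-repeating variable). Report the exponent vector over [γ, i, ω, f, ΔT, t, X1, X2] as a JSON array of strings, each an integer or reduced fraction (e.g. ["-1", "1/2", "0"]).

["1", "0", "0", "0", "0", "1", "0", "0"]

Dimensional matrix (T×I×Θ by γ×i×ω×f×ΔT×t×X1×X2):
  T: [-1  0 -1 -1  0  1  2  2]
  I: [ 0  1  0  0  0  0  2  3]
  Θ: [ 0  0  0  0  1  0 -2 -2]
RREF → pivots at {γ,i,ΔT} ⇒ r = 3
Pivot set = {γ,i,ΔT}, free = {ω,f,t,X1,X2}
RREF:
  r0: [   1    0    1    1    0   -1   -2   -2]
  r1: [   0    1    0    0    0    0    2    3]
  r2: [   0    0    0    0    1    0   -2   -2]
Fix exponent of t at 1, ω at 0, f at 0, X1 at 0, X2 at 0; solve each RREF row for its pivot's exponent:
  r0: exp(γ) + (-1)·1 = 0 ⇒ exp(γ) = 1
  r1: exp(i) + (0)·1 = 0 ⇒ exp(i) = 0
  r2: exp(ΔT) + (0)·1 = 0 ⇒ exp(ΔT) = 0
Π_3 = γ · t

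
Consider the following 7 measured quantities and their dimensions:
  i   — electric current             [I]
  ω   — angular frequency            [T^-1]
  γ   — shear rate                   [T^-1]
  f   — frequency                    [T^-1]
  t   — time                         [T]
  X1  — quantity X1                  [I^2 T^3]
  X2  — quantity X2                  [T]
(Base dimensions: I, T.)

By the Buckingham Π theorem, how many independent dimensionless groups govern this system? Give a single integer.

5

Exponent matrix [I,T] × [i,ω,γ,f,t,X1,X2]:
  I: [ 1  0  0  0  0  2  0]
  T: [ 0 -1 -1 -1  1  3  1]
Row reduction gives pivot columns i,ω; rank = 2
7 vars − rank 2 = 5 Π groups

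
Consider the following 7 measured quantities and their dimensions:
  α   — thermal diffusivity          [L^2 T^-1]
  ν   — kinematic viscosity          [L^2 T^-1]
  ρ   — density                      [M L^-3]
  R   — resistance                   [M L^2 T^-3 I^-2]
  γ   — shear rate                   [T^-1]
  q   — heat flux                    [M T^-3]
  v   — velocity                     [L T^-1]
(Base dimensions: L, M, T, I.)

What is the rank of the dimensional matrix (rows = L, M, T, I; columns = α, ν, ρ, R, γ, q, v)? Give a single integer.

Write exponents as rows L,M,T,I / cols α,ν,ρ,R,γ,q,v:
  L: [ 2  2 -3  2  0  0  1]
  M: [ 0  0  1  1  0  1  0]
  T: [-1 -1  0 -3 -1 -3 -1]
  I: [ 0  0  0 -2  0  0  0]
Echelon form has 4 nonzero rows (pivots: α,ρ,R,γ)

4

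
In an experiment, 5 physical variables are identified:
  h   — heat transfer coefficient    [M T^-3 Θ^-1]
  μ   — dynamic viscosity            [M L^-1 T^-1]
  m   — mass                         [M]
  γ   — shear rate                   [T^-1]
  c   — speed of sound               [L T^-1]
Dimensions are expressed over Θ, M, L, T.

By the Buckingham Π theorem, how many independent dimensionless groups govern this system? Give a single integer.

1

Write exponents as rows Θ,M,L,T / cols h,μ,m,γ,c:
  Θ: [-1  0  0  0  0]
  M: [ 1  1  1  0  0]
  L: [ 0 -1  0  0  1]
  T: [-3 -1  0 -1 -1]
RREF → pivots at {h,μ,m,γ} ⇒ r = 4
5 vars − rank 4 = 1 Π group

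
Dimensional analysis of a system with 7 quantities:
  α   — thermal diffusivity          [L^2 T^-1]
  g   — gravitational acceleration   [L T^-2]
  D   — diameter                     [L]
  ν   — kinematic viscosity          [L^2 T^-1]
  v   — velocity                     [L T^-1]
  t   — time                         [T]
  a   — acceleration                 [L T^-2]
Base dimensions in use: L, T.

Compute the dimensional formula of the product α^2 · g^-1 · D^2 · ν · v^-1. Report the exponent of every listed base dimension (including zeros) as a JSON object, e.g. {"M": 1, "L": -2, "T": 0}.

Dimensional matrix (L×T by α×g×D×ν×v×t×a):
  L: [ 2  1  1  2  1  0  1]
  T: [-1 -2  0 -1 -1  1 -2]
  [L]: (2)·2+(-1)·1+(2)·1+(1)·2+(-1)·1 = 6
  [T]: (2)·-1+(-1)·-2+(2)·0+(1)·-1+(-1)·-1 = 0
⇒ L^6

{"L": 6, "T": 0}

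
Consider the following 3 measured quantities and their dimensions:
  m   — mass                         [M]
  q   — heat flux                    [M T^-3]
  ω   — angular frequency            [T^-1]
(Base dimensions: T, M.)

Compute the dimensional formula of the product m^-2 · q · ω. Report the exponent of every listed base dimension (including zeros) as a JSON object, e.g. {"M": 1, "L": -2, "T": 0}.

Exponent matrix [T,M] × [m,q,ω]:
  T: [ 0 -3 -1]
  M: [ 1  1  0]
  [T]: (-2)·0+(1)·-3+(1)·-1 = -4
  [M]: (-2)·1+(1)·1+(1)·0 = -1
⇒ T^-4 M^-1

{"T": -4, "M": -1}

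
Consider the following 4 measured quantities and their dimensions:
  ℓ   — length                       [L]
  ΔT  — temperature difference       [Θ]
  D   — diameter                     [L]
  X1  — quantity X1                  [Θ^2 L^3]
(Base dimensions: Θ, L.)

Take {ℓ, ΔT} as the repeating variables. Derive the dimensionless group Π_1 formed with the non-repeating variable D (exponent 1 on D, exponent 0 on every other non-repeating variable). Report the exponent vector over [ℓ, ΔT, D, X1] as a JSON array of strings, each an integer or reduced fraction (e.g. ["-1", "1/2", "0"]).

["-1", "0", "1", "0"]

Write exponents as rows Θ,L / cols ℓ,ΔT,D,X1:
  Θ: [ 0  1  0  2]
  L: [ 1  0  1  3]
Row reduction gives pivot columns ℓ,ΔT; rank = 2
Pivot set = {ℓ,ΔT}, free = {D,X1}
RREF:
  r0: [   1    0    1    3]
  r1: [   0    1    0    2]
Fix exponent of D at 1, X1 at 0; solve each RREF row for its pivot's exponent:
  r0: exp(ℓ) + (1)·1 = 0 ⇒ exp(ℓ) = -1
  r1: exp(ΔT) + (0)·1 = 0 ⇒ exp(ΔT) = 0
Π_1 = ℓ^-1 · D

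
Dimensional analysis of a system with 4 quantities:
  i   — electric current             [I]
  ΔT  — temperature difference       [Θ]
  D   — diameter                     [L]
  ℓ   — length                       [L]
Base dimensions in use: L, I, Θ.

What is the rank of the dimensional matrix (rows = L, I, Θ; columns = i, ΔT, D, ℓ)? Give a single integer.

3

Write exponents as rows L,I,Θ / cols i,ΔT,D,ℓ:
  L: [ 0  0  1  1]
  I: [ 1  0  0  0]
  Θ: [ 0  1  0  0]
Echelon form has 3 nonzero rows (pivots: i,ΔT,D)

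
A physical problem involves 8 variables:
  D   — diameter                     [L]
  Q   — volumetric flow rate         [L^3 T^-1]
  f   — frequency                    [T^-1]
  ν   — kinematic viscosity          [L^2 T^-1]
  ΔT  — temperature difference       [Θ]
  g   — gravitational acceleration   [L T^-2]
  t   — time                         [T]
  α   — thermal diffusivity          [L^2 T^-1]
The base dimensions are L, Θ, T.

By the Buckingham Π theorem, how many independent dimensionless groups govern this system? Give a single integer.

5

Exponent matrix [L,Θ,T] × [D,Q,f,ν,ΔT,g,t,α]:
  L: [ 1  3  0  2  0  1  0  2]
  Θ: [ 0  0  0  0  1  0  0  0]
  T: [ 0 -1 -1 -1  0 -2  1 -1]
Echelon form has 3 nonzero rows (pivots: D,Q,ΔT)
8 vars − rank 3 = 5 Π groups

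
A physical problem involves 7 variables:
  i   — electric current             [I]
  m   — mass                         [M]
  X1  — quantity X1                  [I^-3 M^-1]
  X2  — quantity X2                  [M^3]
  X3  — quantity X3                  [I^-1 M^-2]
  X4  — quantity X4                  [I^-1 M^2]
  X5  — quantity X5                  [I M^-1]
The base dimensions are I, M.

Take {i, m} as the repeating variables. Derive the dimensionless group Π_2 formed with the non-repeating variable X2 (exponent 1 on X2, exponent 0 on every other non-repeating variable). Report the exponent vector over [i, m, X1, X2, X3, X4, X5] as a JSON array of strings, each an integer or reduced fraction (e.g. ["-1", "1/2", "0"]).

["0", "-3", "0", "1", "0", "0", "0"]

Write exponents as rows I,M / cols i,m,X1,X2,X3,X4,X5:
  I: [ 1  0 -3  0 -1 -1  1]
  M: [ 0  1 -1  3 -2  2 -1]
Row reduction gives pivot columns i,m; rank = 2
Pivot set = {i,m}, free = {X1,X2,X3,X4,X5}
RREF:
  r0: [   1    0   -3    0   -1   -1    1]
  r1: [   0    1   -1    3   -2    2   -1]
Fix exponent of X2 at 1, X1 at 0, X3 at 0, X4 at 0, X5 at 0; solve each RREF row for its pivot's exponent:
  r0: exp(i) + (0)·1 = 0 ⇒ exp(i) = 0
  r1: exp(m) + (3)·1 = 0 ⇒ exp(m) = -3
Π_2 = m^-3 · X2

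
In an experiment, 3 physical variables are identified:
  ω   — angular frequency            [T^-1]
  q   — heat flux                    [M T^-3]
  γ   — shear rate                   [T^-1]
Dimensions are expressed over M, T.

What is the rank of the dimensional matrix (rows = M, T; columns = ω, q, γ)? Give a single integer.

2

Dimensional matrix (M×T by ω×q×γ):
  M: [ 0  1  0]
  T: [-1 -3 -1]
Echelon form has 2 nonzero rows (pivots: ω,q)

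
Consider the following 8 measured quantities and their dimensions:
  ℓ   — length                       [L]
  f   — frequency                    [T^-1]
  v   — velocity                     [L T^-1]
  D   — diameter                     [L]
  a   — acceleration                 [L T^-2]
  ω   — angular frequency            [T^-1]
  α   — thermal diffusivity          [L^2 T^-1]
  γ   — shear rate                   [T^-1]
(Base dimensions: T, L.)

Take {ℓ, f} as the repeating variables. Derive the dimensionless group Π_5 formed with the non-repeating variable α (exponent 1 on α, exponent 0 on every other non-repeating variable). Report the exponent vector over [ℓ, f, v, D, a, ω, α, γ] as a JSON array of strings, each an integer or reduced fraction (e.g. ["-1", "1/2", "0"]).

Write exponents as rows T,L / cols ℓ,f,v,D,a,ω,α,γ:
  T: [ 0 -1 -1  0 -2 -1 -1 -1]
  L: [ 1  0  1  1  1  0  2  0]
Row reduction gives pivot columns ℓ,f; rank = 2
Repeat: ℓ,f; free: v,D,a,ω,α,γ
RREF:
  r0: [   1    0    1    1    1    0    2    0]
  r1: [   0    1    1    0    2    1    1    1]
Fix exponent of α at 1, v at 0, D at 0, a at 0, ω at 0, γ at 0; solve each RREF row for its pivot's exponent:
  r0: exp(ℓ) + (2)·1 = 0 ⇒ exp(ℓ) = -2
  r1: exp(f) + (1)·1 = 0 ⇒ exp(f) = -1
Π_5 = ℓ^-2 · f^-1 · α

["-2", "-1", "0", "0", "0", "0", "1", "0"]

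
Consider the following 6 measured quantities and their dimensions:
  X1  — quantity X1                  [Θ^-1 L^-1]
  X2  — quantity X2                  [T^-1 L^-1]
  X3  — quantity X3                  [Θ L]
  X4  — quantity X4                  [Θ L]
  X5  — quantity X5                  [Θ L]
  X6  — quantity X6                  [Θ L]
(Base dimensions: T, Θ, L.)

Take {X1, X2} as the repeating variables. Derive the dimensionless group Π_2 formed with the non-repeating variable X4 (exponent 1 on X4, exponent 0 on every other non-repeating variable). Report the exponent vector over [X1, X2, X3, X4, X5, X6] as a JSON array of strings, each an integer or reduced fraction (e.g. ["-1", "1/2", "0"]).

["1", "0", "0", "1", "0", "0"]

Exponent matrix [T,Θ,L] × [X1,X2,X3,X4,X5,X6]:
  T: [ 0 -1  0  0  0  0]
  Θ: [-1  0  1  1  1  1]
  L: [-1 -1  1  1  1  1]
RREF → pivots at {X1,X2} ⇒ r = 2
Repeat: X1,X2; free: X3,X4,X5,X6
RREF:
  r0: [   1    0   -1   -1   -1   -1]
  r1: [   0    1    0    0    0    0]
  r2: [   0    0    0    0    0    0]
Fix exponent of X4 at 1, X3 at 0, X5 at 0, X6 at 0; solve each RREF row for its pivot's exponent:
  r0: exp(X1) + (-1)·1 = 0 ⇒ exp(X1) = 1
  r1: exp(X2) + (0)·1 = 0 ⇒ exp(X2) = 0
Π_2 = X1 · X4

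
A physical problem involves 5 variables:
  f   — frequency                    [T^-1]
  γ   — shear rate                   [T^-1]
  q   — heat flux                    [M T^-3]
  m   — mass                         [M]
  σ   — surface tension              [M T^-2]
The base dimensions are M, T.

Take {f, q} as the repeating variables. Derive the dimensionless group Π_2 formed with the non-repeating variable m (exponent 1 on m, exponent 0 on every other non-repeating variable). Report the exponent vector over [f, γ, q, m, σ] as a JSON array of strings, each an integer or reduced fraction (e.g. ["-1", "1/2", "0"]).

["3", "0", "-1", "1", "0"]

Dimensional matrix (M×T by f×γ×q×m×σ):
  M: [ 0  0  1  1  1]
  T: [-1 -1 -3  0 -2]
Echelon form has 2 nonzero rows (pivots: f,q)
Pivot set = {f,q}, free = {γ,m,σ}
RREF:
  r0: [   1    1    0   -3   -1]
  r1: [   0    0    1    1    1]
Fix exponent of m at 1, γ at 0, σ at 0; solve each RREF row for its pivot's exponent:
  r0: exp(f) + (-3)·1 = 0 ⇒ exp(f) = 3
  r1: exp(q) + (1)·1 = 0 ⇒ exp(q) = -1
Π_2 = f^3 · q^-1 · m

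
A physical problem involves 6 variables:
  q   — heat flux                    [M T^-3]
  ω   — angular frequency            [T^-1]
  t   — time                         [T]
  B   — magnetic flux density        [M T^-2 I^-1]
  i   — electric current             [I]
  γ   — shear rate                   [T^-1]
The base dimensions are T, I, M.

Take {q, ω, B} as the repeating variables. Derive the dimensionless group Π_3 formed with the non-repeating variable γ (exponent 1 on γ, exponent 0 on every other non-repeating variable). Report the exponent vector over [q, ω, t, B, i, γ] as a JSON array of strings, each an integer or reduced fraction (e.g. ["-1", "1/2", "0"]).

["0", "-1", "0", "0", "0", "1"]

Dimensional matrix (T×I×M by q×ω×t×B×i×γ):
  T: [-3 -1  1 -2  0 -1]
  I: [ 0  0  0 -1  1  0]
  M: [ 1  0  0  1  0  0]
Echelon form has 3 nonzero rows (pivots: q,ω,B)
Repeat: q,ω,B; free: t,i,γ
RREF:
  r0: [   1    0    0    0    1    0]
  r1: [   0    1   -1    0   -1    1]
  r2: [   0    0    0    1   -1    0]
Fix exponent of γ at 1, t at 0, i at 0; solve each RREF row for its pivot's exponent:
  r0: exp(q) + (0)·1 = 0 ⇒ exp(q) = 0
  r1: exp(ω) + (1)·1 = 0 ⇒ exp(ω) = -1
  r2: exp(B) + (0)·1 = 0 ⇒ exp(B) = 0
Π_3 = ω^-1 · γ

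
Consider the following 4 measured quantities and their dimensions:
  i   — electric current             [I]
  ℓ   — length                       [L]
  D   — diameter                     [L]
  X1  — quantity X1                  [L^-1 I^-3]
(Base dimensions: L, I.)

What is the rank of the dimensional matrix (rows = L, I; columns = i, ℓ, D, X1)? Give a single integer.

Dimensional matrix (L×I by i×ℓ×D×X1):
  L: [ 0  1  1 -1]
  I: [ 1  0  0 -3]
Row reduction gives pivot columns i,ℓ; rank = 2

2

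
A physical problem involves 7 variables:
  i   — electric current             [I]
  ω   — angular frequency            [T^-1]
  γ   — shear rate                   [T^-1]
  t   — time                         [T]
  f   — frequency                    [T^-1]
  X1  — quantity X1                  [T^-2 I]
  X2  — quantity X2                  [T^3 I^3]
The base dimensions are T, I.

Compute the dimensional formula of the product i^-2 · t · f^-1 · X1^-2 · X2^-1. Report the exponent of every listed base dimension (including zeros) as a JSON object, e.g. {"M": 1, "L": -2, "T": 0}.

{"T": 3, "I": -7}

Dimensional matrix (T×I by i×ω×γ×t×f×X1×X2):
  T: [ 0 -1 -1  1 -1 -2  3]
  I: [ 1  0  0  0  0  1  3]
  [T]: (-2)·0+(1)·1+(-1)·-1+(-2)·-2+(-1)·3 = 3
  [I]: (-2)·1+(1)·0+(-1)·0+(-2)·1+(-1)·3 = -7
⇒ T^3 I^-7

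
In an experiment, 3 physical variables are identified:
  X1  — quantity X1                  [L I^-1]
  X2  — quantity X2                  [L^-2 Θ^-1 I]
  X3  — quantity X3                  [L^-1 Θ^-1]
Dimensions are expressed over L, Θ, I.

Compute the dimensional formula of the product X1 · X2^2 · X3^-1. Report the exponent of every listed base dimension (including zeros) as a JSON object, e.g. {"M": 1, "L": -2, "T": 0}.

{"L": -2, "Θ": -1, "I": 1}

Write exponents as rows L,Θ,I / cols X1,X2,X3:
  L: [ 1 -2 -1]
  Θ: [ 0 -1 -1]
  I: [-1  1  0]
  [L]: (1)·1+(2)·-2+(-1)·-1 = -2
  [Θ]: (1)·0+(2)·-1+(-1)·-1 = -1
  [I]: (1)·-1+(2)·1+(-1)·0 = 1
⇒ L^-2 Θ^-1 I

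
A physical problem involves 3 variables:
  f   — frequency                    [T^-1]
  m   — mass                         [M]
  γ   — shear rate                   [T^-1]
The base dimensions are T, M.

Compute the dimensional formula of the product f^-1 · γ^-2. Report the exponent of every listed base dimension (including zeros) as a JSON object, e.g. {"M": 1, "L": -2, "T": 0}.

Write exponents as rows T,M / cols f,m,γ:
  T: [-1  0 -1]
  M: [ 0  1  0]
  [T]: (-1)·-1+(-2)·-1 = 3
  [M]: (-1)·0+(-2)·0 = 0
⇒ T^3

{"T": 3, "M": 0}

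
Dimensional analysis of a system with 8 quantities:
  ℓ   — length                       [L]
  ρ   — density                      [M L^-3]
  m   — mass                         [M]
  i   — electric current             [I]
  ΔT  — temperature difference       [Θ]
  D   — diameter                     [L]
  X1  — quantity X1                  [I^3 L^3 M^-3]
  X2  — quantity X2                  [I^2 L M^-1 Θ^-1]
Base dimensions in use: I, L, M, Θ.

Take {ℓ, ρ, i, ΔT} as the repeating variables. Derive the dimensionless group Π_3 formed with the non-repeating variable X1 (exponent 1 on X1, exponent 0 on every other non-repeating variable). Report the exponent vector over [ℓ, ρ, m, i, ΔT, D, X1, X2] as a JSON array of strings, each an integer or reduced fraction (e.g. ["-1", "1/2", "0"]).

Write exponents as rows I,L,M,Θ / cols ℓ,ρ,m,i,ΔT,D,X1,X2:
  I: [ 0  0  0  1  0  0  3  2]
  L: [ 1 -3  0  0  0  1  3  1]
  M: [ 0  1  1  0  0  0 -3 -1]
  Θ: [ 0  0  0  0  1  0  0 -1]
RREF → pivots at {ℓ,ρ,i,ΔT} ⇒ r = 4
Repeat: ℓ,ρ,i,ΔT; free: m,D,X1,X2
RREF:
  r0: [   1    0    3    0    0    1   -6   -2]
  r1: [   0    1    1    0    0    0   -3   -1]
  r2: [   0    0    0    1    0    0    3    2]
  r3: [   0    0    0    0    1    0    0   -1]
Fix exponent of X1 at 1, m at 0, D at 0, X2 at 0; solve each RREF row for its pivot's exponent:
  r0: exp(ℓ) + (-6)·1 = 0 ⇒ exp(ℓ) = 6
  r1: exp(ρ) + (-3)·1 = 0 ⇒ exp(ρ) = 3
  r2: exp(i) + (3)·1 = 0 ⇒ exp(i) = -3
  r3: exp(ΔT) + (0)·1 = 0 ⇒ exp(ΔT) = 0
Π_3 = ℓ^6 · ρ^3 · i^-3 · X1

["6", "3", "0", "-3", "0", "0", "1", "0"]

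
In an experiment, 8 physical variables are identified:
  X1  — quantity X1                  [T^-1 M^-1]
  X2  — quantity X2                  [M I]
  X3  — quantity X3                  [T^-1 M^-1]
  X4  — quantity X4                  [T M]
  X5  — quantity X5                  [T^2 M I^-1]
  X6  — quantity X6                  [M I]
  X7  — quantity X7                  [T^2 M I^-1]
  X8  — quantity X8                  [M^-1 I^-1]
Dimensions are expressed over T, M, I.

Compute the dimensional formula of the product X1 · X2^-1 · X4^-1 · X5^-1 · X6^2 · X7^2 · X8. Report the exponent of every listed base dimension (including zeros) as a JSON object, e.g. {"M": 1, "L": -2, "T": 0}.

{"T": 0, "M": -1, "I": -1}

Dimensional matrix (T×M×I by X1×X2×X3×X4×X5×X6×X7×X8):
  T: [-1  0 -1  1  2  0  2  0]
  M: [-1  1 -1  1  1  1  1 -1]
  I: [ 0  1  0  0 -1  1 -1 -1]
  [T]: (1)·-1+(-1)·0+(-1)·1+(-1)·2+(2)·0+(2)·2+(1)·0 = 0
  [M]: (1)·-1+(-1)·1+(-1)·1+(-1)·1+(2)·1+(2)·1+(1)·-1 = -1
  [I]: (1)·0+(-1)·1+(-1)·0+(-1)·-1+(2)·1+(2)·-1+(1)·-1 = -1
⇒ M^-1 I^-1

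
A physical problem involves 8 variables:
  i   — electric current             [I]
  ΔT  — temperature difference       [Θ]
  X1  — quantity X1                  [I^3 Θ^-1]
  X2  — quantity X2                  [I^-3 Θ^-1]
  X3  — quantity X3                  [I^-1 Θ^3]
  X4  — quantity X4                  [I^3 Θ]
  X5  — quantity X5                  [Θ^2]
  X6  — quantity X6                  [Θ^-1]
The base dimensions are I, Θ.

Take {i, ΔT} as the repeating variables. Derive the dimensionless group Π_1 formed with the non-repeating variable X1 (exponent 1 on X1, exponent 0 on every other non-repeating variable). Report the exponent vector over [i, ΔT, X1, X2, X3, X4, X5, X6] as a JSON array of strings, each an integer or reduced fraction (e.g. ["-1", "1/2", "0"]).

["-3", "1", "1", "0", "0", "0", "0", "0"]

Write exponents as rows I,Θ / cols i,ΔT,X1,X2,X3,X4,X5,X6:
  I: [ 1  0  3 -3 -1  3  0  0]
  Θ: [ 0  1 -1 -1  3  1  2 -1]
Echelon form has 2 nonzero rows (pivots: i,ΔT)
Pivot set = {i,ΔT}, free = {X1,X2,X3,X4,X5,X6}
RREF:
  r0: [   1    0    3   -3   -1    3    0    0]
  r1: [   0    1   -1   -1    3    1    2   -1]
Fix exponent of X1 at 1, X2 at 0, X3 at 0, X4 at 0, X5 at 0, X6 at 0; solve each RREF row for its pivot's exponent:
  r0: exp(i) + (3)·1 = 0 ⇒ exp(i) = -3
  r1: exp(ΔT) + (-1)·1 = 0 ⇒ exp(ΔT) = 1
Π_1 = i^-3 · ΔT · X1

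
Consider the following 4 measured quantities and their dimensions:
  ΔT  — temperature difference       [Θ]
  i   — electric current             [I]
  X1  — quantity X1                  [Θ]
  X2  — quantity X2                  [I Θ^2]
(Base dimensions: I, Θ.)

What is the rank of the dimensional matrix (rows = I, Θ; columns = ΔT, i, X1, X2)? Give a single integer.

2

Write exponents as rows I,Θ / cols ΔT,i,X1,X2:
  I: [ 0  1  0  1]
  Θ: [ 1  0  1  2]
Row reduction gives pivot columns ΔT,i; rank = 2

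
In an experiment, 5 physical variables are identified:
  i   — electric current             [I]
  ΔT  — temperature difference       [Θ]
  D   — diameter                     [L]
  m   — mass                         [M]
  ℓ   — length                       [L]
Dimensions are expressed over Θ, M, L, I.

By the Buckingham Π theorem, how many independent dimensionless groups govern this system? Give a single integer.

1

Write exponents as rows Θ,M,L,I / cols i,ΔT,D,m,ℓ:
  Θ: [ 0  1  0  0  0]
  M: [ 0  0  0  1  0]
  L: [ 0  0  1  0  1]
  I: [ 1  0  0  0  0]
Row reduction gives pivot columns i,ΔT,D,m; rank = 4
n=5, r=4 ⇒ 1 dimensionless group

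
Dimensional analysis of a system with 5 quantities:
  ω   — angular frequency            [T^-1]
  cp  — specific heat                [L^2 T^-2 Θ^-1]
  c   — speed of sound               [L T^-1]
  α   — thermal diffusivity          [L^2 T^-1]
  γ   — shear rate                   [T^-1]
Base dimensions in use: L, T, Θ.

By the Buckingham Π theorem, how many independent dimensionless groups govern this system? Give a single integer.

Write exponents as rows L,T,Θ / cols ω,cp,c,α,γ:
  L: [ 0  2  1  2  0]
  T: [-1 -2 -1 -1 -1]
  Θ: [ 0 -1  0  0  0]
Echelon form has 3 nonzero rows (pivots: ω,cp,c)
5 vars − rank 3 = 2 Π groups

2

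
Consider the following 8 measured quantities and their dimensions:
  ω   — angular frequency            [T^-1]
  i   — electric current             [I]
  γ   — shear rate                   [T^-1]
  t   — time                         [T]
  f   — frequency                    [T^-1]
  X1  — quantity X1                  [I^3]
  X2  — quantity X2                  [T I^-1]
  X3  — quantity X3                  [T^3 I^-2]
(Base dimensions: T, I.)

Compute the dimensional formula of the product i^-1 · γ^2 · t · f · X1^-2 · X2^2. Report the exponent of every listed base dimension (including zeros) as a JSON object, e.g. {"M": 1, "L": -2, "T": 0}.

Write exponents as rows T,I / cols ω,i,γ,t,f,X1,X2,X3:
  T: [-1  0 -1  1 -1  0  1  3]
  I: [ 0  1  0  0  0  3 -1 -2]
  [T]: (-1)·0+(2)·-1+(1)·1+(1)·-1+(-2)·0+(2)·1 = 0
  [I]: (-1)·1+(2)·0+(1)·0+(1)·0+(-2)·3+(2)·-1 = -9
⇒ I^-9

{"T": 0, "I": -9}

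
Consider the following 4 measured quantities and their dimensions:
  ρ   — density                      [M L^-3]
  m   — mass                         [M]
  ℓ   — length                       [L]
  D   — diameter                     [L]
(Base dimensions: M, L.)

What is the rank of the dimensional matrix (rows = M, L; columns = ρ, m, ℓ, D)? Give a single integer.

2

Exponent matrix [M,L] × [ρ,m,ℓ,D]:
  M: [ 1  1  0  0]
  L: [-3  0  1  1]
Echelon form has 2 nonzero rows (pivots: ρ,m)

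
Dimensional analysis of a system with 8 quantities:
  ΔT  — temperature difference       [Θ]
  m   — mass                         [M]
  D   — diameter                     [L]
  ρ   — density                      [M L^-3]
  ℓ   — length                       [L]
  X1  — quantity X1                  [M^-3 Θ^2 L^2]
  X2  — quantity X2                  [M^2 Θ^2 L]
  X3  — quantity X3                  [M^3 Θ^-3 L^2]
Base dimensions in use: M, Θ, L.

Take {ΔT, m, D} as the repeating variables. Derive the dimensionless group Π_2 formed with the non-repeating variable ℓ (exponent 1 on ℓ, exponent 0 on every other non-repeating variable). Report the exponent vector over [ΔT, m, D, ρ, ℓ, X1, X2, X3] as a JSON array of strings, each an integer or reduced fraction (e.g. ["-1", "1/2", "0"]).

Dimensional matrix (M×Θ×L by ΔT×m×D×ρ×ℓ×X1×X2×X3):
  M: [ 0  1  0  1  0 -3  2  3]
  Θ: [ 1  0  0  0  0  2  2 -3]
  L: [ 0  0  1 -3  1  2  1  2]
Echelon form has 3 nonzero rows (pivots: ΔT,m,D)
Pivot set = {ΔT,m,D}, free = {ρ,ℓ,X1,X2,X3}
RREF:
  r0: [   1    0    0    0    0    2    2   -3]
  r1: [   0    1    0    1    0   -3    2    3]
  r2: [   0    0    1   -3    1    2    1    2]
Fix exponent of ℓ at 1, ρ at 0, X1 at 0, X2 at 0, X3 at 0; solve each RREF row for its pivot's exponent:
  r0: exp(ΔT) + (0)·1 = 0 ⇒ exp(ΔT) = 0
  r1: exp(m) + (0)·1 = 0 ⇒ exp(m) = 0
  r2: exp(D) + (1)·1 = 0 ⇒ exp(D) = -1
Π_2 = D^-1 · ℓ

["0", "0", "-1", "0", "1", "0", "0", "0"]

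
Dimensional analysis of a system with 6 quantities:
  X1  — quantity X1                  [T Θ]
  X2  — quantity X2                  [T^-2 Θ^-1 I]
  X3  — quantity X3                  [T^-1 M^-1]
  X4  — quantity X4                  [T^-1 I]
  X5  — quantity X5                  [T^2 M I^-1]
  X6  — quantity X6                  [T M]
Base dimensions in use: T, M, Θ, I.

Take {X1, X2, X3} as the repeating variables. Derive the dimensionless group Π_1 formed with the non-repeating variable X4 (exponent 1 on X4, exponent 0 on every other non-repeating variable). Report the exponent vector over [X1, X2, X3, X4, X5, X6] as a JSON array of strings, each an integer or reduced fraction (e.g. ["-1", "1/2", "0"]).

["-1", "-1", "0", "1", "0", "0"]

Dimensional matrix (T×M×Θ×I by X1×X2×X3×X4×X5×X6):
  T: [ 1 -2 -1 -1  2  1]
  M: [ 0  0 -1  0  1  1]
  Θ: [ 1 -1  0  0  0  0]
  I: [ 0  1  0  1 -1  0]
Row reduction gives pivot columns X1,X2,X3; rank = 3
Pivot set = {X1,X2,X3}, free = {X4,X5,X6}
RREF:
  r0: [   1    0    0    1   -1    0]
  r1: [   0    1    0    1   -1    0]
  r2: [   0    0    1    0   -1   -1]
  r3: [   0    0    0    0    0    0]
Fix exponent of X4 at 1, X5 at 0, X6 at 0; solve each RREF row for its pivot's exponent:
  r0: exp(X1) + (1)·1 = 0 ⇒ exp(X1) = -1
  r1: exp(X2) + (1)·1 = 0 ⇒ exp(X2) = -1
  r2: exp(X3) + (0)·1 = 0 ⇒ exp(X3) = 0
Π_1 = X1^-1 · X2^-1 · X4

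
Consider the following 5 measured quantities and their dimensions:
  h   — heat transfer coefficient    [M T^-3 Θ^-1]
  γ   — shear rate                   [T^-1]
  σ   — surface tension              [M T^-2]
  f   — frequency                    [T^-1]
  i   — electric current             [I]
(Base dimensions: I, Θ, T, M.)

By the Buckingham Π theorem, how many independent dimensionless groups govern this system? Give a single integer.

Exponent matrix [I,Θ,T,M] × [h,γ,σ,f,i]:
  I: [ 0  0  0  0  1]
  Θ: [-1  0  0  0  0]
  T: [-3 -1 -2 -1  0]
  M: [ 1  0  1  0  0]
RREF → pivots at {h,γ,σ,i} ⇒ r = 4
n=5, r=4 ⇒ 1 dimensionless group

1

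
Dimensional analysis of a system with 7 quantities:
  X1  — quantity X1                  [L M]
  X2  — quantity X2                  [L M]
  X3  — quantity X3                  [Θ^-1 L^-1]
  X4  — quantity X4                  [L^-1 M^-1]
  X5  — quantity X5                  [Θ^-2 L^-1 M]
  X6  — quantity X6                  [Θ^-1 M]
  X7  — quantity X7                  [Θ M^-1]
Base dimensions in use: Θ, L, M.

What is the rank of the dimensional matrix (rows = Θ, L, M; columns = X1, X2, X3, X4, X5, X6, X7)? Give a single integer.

2

Dimensional matrix (Θ×L×M by X1×X2×X3×X4×X5×X6×X7):
  Θ: [ 0  0 -1  0 -2 -1  1]
  L: [ 1  1 -1 -1 -1  0  0]
  M: [ 1  1  0 -1  1  1 -1]
RREF → pivots at {X1,X3} ⇒ r = 2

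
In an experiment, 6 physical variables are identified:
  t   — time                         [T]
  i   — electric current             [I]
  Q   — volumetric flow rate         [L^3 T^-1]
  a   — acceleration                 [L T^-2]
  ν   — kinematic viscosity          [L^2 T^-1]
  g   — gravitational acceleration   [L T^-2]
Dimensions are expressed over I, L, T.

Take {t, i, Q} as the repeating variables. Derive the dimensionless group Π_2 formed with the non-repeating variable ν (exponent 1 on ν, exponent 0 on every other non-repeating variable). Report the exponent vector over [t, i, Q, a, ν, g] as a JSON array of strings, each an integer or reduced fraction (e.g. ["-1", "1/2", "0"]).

Exponent matrix [I,L,T] × [t,i,Q,a,ν,g]:
  I: [ 0  1  0  0  0  0]
  L: [ 0  0  3  1  2  1]
  T: [ 1  0 -1 -2 -1 -2]
Row reduction gives pivot columns t,i,Q; rank = 3
Repeat: t,i,Q; free: a,ν,g
RREF:
  r0: [   1    0    0 -5/3 -1/3 -5/3]
  r1: [   0    1    0    0    0    0]
  r2: [   0    0    1  1/3  2/3  1/3]
Fix exponent of ν at 1, a at 0, g at 0; solve each RREF row for its pivot's exponent:
  r0: exp(t) + (-1/3)·1 = 0 ⇒ exp(t) = 1/3
  r1: exp(i) + (0)·1 = 0 ⇒ exp(i) = 0
  r2: exp(Q) + (2/3)·1 = 0 ⇒ exp(Q) = -2/3
Π_2 = t^(1/3) · Q^(-2/3) · ν

["1/3", "0", "-2/3", "0", "1", "0"]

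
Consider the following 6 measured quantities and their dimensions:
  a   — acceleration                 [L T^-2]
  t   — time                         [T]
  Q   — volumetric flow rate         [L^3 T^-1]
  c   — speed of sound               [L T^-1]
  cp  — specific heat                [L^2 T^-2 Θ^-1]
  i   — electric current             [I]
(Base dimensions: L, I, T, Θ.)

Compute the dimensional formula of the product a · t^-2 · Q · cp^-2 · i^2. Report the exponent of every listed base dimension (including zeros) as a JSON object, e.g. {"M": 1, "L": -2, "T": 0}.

{"L": 0, "I": 2, "T": -1, "Θ": 2}

Write exponents as rows L,I,T,Θ / cols a,t,Q,c,cp,i:
  L: [ 1  0  3  1  2  0]
  I: [ 0  0  0  0  0  1]
  T: [-2  1 -1 -1 -2  0]
  Θ: [ 0  0  0  0 -1  0]
  [L]: (1)·1+(-2)·0+(1)·3+(-2)·2+(2)·0 = 0
  [I]: (1)·0+(-2)·0+(1)·0+(-2)·0+(2)·1 = 2
  [T]: (1)·-2+(-2)·1+(1)·-1+(-2)·-2+(2)·0 = -1
  [Θ]: (1)·0+(-2)·0+(1)·0+(-2)·-1+(2)·0 = 2
⇒ I^2 T^-1 Θ^2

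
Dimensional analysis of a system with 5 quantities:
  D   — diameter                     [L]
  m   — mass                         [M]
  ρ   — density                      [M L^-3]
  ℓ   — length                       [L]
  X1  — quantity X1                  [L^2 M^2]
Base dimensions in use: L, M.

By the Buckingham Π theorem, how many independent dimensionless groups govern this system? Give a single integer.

Exponent matrix [L,M] × [D,m,ρ,ℓ,X1]:
  L: [ 1  0 -3  1  2]
  M: [ 0  1  1  0  2]
Row reduction gives pivot columns D,m; rank = 2
5 vars − rank 2 = 3 Π groups

3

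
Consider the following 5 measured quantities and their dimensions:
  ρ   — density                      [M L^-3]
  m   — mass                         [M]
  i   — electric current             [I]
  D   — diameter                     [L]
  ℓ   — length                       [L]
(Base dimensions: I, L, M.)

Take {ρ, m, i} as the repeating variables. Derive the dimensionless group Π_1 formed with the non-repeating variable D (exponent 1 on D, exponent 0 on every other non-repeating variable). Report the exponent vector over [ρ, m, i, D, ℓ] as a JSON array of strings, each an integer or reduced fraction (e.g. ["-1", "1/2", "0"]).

["1/3", "-1/3", "0", "1", "0"]

Write exponents as rows I,L,M / cols ρ,m,i,D,ℓ:
  I: [ 0  0  1  0  0]
  L: [-3  0  0  1  1]
  M: [ 1  1  0  0  0]
Row reduction gives pivot columns ρ,m,i; rank = 3
Repeat: ρ,m,i; free: D,ℓ
RREF:
  r0: [   1    0    0 -1/3 -1/3]
  r1: [   0    1    0  1/3  1/3]
  r2: [   0    0    1    0    0]
Fix exponent of D at 1, ℓ at 0; solve each RREF row for its pivot's exponent:
  r0: exp(ρ) + (-1/3)·1 = 0 ⇒ exp(ρ) = 1/3
  r1: exp(m) + (1/3)·1 = 0 ⇒ exp(m) = -1/3
  r2: exp(i) + (0)·1 = 0 ⇒ exp(i) = 0
Π_1 = ρ^(1/3) · m^(-1/3) · D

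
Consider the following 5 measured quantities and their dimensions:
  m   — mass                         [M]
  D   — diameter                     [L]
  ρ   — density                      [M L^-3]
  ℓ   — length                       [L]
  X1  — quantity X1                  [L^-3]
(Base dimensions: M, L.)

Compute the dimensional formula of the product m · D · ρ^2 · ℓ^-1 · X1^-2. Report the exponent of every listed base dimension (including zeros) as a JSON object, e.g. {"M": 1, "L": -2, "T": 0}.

{"M": 3, "L": 0}

Exponent matrix [M,L] × [m,D,ρ,ℓ,X1]:
  M: [ 1  0  1  0  0]
  L: [ 0  1 -3  1 -3]
  [M]: (1)·1+(1)·0+(2)·1+(-1)·0+(-2)·0 = 3
  [L]: (1)·0+(1)·1+(2)·-3+(-1)·1+(-2)·-3 = 0
⇒ M^3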